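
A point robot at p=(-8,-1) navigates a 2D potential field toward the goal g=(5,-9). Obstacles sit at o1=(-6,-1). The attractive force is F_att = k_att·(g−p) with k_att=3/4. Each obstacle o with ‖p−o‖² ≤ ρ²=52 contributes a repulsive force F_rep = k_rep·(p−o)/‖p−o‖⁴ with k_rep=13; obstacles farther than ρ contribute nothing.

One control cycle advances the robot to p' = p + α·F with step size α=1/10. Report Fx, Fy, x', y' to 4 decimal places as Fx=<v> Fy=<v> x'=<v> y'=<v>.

Fx=8.1250 Fy=-6.0000 x'=-7.1875 y'=-1.6000

F_att = 3/4·(g−p) = 3/4·(13,-8) = (9.7500,-6.0000)
o1: d²=4 ≤ ρ²=52; F_rep = 13·(-2,0)/4² = (-1.6250,0.0000)
F = F_att + ΣF_rep = (8.1250,-6.0000)
p' = p + 1/10·F = (-7.1875,-1.6000)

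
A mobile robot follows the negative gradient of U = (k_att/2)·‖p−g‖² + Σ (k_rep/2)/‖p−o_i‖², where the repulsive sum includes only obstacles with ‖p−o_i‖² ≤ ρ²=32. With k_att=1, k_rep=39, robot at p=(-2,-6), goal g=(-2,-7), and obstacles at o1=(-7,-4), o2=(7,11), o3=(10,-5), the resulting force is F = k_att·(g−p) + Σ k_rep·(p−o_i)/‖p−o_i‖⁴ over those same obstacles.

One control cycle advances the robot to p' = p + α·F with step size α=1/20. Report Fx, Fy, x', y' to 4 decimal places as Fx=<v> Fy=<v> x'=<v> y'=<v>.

F_att = 1·(g−p) = 1·(0,-1) = (0.0000,-1.0000)
o1: d²=29 ≤ ρ²=32; F_rep = 39·(5,-2)/29² = (0.2319,-0.0927)
o2: d²=370 > ρ²=32 → inactive
o3: d²=145 > ρ²=32 → inactive
F = F_att + ΣF_rep = (0.2319,-1.0927)
p' = p + 1/20·F = (-1.9884,-6.0546)

Fx=0.2319 Fy=-1.0927 x'=-1.9884 y'=-6.0546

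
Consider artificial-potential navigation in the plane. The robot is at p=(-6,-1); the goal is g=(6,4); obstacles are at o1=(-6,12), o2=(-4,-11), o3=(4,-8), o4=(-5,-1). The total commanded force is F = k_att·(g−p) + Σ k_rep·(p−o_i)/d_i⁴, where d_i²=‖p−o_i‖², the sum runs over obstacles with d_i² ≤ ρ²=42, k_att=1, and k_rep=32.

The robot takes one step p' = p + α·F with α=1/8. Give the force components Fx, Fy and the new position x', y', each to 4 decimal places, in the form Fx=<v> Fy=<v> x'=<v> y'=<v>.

F_att = 1·(g−p) = 1·(12,5) = (12.0000,5.0000)
o1: d²=169 > ρ²=42 → inactive
o2: d²=104 > ρ²=42 → inactive
o3: d²=149 > ρ²=42 → inactive
o4: d²=1 ≤ ρ²=42; F_rep = 32·(-1,0)/1² = (-32.0000,0.0000)
F = F_att + ΣF_rep = (-20.0000,5.0000)
p' = p + 1/8·F = (-8.5000,-0.3750)

Fx=-20.0000 Fy=5.0000 x'=-8.5000 y'=-0.3750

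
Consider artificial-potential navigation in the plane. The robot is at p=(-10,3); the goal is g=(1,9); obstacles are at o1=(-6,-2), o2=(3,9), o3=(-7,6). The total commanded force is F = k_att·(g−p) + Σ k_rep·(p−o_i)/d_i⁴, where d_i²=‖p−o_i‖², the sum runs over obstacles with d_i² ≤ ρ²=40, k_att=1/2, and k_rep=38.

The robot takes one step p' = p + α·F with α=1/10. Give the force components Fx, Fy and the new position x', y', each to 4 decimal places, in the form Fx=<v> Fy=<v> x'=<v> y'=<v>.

Fx=5.1481 Fy=2.6481 x'=-9.4852 y'=3.2648

F_att = 1/2·(g−p) = 1/2·(11,6) = (5.5000,3.0000)
o1: d²=41 > ρ²=40 → inactive
o2: d²=205 > ρ²=40 → inactive
o3: d²=18 ≤ ρ²=40; F_rep = 38·(-3,-3)/18² = (-0.3519,-0.3519)
F = F_att + ΣF_rep = (5.1481,2.6481)
p' = p + 1/10·F = (-9.4852,3.2648)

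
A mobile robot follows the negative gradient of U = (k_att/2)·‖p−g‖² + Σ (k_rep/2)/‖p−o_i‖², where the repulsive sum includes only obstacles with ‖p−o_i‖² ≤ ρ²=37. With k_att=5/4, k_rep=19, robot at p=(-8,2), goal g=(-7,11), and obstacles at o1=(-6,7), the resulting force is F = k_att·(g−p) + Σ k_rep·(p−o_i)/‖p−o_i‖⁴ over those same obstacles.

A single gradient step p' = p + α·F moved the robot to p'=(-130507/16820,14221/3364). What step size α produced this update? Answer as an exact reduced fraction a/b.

α = 1/5

F_att = 5/4·(g−p) = 5/4·(1,9) = (1.2500,11.2500)
o1: d²=29 ≤ ρ²=37; F_rep = 19·(-2,-5)/29² = (-0.0452,-0.1130)
F = F_att + ΣF_rep = (1.2048,11.1370)
Δp = p'−p = (0.2410,2.2274); α = Δx/Fx = (4053/16820) / (4053/3364) = 1/5
check: Δy/Fy = (7493/3364) / (37465/3364) = 1/5 ✓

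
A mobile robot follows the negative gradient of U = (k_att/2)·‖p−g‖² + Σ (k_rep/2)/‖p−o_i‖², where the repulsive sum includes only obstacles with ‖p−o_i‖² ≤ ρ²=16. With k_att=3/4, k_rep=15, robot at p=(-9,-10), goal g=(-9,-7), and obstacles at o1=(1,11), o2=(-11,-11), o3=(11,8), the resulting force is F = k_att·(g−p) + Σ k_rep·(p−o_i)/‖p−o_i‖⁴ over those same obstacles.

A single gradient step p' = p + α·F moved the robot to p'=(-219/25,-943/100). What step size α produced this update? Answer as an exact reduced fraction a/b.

F_att = 3/4·(g−p) = 3/4·(0,3) = (0.0000,2.2500)
o1: d²=541 > ρ²=16 → inactive
o2: d²=5 ≤ ρ²=16; F_rep = 15·(2,1)/5² = (1.2000,0.6000)
o3: d²=724 > ρ²=16 → inactive
F = F_att + ΣF_rep = (1.2000,2.8500)
Δp = p'−p = (0.2400,0.5700); α = Δx/Fx = (6/25) / (6/5) = 1/5
check: Δy/Fy = (57/100) / (57/20) = 1/5 ✓

α = 1/5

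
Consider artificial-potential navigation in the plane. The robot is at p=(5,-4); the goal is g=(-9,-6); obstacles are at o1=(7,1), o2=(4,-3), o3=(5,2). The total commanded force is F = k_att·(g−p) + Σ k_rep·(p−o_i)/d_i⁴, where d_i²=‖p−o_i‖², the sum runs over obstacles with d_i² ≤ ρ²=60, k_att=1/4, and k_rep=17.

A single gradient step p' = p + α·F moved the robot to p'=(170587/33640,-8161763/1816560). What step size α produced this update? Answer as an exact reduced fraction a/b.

α = 1/10

F_att = 1/4·(g−p) = 1/4·(-14,-2) = (-3.5000,-0.5000)
o1: d²=29 ≤ ρ²=60; F_rep = 17·(-2,-5)/29² = (-0.0404,-0.1011)
o2: d²=2 ≤ ρ²=60; F_rep = 17·(1,-1)/2² = (4.2500,-4.2500)
o3: d²=36 ≤ ρ²=60; F_rep = 17·(0,-6)/36² = (0.0000,-0.0787)
F = F_att + ΣF_rep = (0.7096,-4.9298)
Δp = p'−p = (0.0710,-0.4930); α = Δx/Fx = (2387/33640) / (2387/3364) = 1/10
check: Δy/Fy = (-895523/1816560) / (-895523/181656) = 1/10 ✓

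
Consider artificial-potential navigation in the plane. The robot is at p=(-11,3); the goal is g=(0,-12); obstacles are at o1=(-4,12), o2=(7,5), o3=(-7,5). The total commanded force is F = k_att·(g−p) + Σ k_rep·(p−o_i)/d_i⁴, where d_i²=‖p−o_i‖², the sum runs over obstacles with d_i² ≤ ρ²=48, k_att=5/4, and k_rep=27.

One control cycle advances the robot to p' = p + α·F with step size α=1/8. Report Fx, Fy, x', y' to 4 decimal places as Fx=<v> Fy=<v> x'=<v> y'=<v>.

Fx=13.4800 Fy=-18.8850 x'=-9.3150 y'=0.6394

F_att = 5/4·(g−p) = 5/4·(11,-15) = (13.7500,-18.7500)
o1: d²=130 > ρ²=48 → inactive
o2: d²=328 > ρ²=48 → inactive
o3: d²=20 ≤ ρ²=48; F_rep = 27·(-4,-2)/20² = (-0.2700,-0.1350)
F = F_att + ΣF_rep = (13.4800,-18.8850)
p' = p + 1/8·F = (-9.3150,0.6394)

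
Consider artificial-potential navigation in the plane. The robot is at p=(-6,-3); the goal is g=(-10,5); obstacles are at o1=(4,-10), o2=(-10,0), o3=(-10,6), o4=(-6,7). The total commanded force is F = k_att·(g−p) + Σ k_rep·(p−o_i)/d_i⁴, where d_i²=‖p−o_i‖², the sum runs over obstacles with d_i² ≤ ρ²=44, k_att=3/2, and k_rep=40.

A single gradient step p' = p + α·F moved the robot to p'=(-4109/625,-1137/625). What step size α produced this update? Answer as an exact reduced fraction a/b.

F_att = 3/2·(g−p) = 3/2·(-4,8) = (-6.0000,12.0000)
o1: d²=149 > ρ²=44 → inactive
o2: d²=25 ≤ ρ²=44; F_rep = 40·(4,-3)/25² = (0.2560,-0.1920)
o3: d²=97 > ρ²=44 → inactive
o4: d²=100 > ρ²=44 → inactive
F = F_att + ΣF_rep = (-5.7440,11.8080)
Δp = p'−p = (-0.5744,1.1808); α = Δx/Fx = (-359/625) / (-718/125) = 1/10
check: Δy/Fy = (738/625) / (1476/125) = 1/10 ✓

α = 1/10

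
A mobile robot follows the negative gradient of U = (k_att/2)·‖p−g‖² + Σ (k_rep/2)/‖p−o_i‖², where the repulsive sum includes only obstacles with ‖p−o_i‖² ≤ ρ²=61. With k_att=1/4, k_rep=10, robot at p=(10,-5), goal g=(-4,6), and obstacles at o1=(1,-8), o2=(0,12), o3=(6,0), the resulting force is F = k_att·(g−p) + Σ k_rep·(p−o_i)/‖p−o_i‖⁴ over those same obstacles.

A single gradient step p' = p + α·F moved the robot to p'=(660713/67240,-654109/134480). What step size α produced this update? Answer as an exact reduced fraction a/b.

α = 1/20

F_att = 1/4·(g−p) = 1/4·(-14,11) = (-3.5000,2.7500)
o1: d²=90 > ρ²=61 → inactive
o2: d²=389 > ρ²=61 → inactive
o3: d²=41 ≤ ρ²=61; F_rep = 10·(4,-5)/41² = (0.0238,-0.0297)
F = F_att + ΣF_rep = (-3.4762,2.7203)
Δp = p'−p = (-0.1738,0.1360); α = Δx/Fx = (-11687/67240) / (-11687/3362) = 1/20
check: Δy/Fy = (18291/134480) / (18291/6724) = 1/20 ✓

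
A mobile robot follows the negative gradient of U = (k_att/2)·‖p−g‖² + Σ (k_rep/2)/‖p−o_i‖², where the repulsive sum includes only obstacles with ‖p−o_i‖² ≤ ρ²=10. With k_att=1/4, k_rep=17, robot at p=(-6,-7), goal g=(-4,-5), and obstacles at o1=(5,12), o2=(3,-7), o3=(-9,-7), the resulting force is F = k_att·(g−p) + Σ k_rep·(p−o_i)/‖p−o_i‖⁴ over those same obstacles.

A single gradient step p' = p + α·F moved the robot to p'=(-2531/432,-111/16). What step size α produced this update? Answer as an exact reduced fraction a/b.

F_att = 1/4·(g−p) = 1/4·(2,2) = (0.5000,0.5000)
o1: d²=482 > ρ²=10 → inactive
o2: d²=81 > ρ²=10 → inactive
o3: d²=9 ≤ ρ²=10; F_rep = 17·(3,0)/9² = (0.6296,0.0000)
F = F_att + ΣF_rep = (1.1296,0.5000)
Δp = p'−p = (0.1412,0.0625); α = Δx/Fx = (61/432) / (61/54) = 1/8
check: Δy/Fy = (1/16) / (1/2) = 1/8 ✓

α = 1/8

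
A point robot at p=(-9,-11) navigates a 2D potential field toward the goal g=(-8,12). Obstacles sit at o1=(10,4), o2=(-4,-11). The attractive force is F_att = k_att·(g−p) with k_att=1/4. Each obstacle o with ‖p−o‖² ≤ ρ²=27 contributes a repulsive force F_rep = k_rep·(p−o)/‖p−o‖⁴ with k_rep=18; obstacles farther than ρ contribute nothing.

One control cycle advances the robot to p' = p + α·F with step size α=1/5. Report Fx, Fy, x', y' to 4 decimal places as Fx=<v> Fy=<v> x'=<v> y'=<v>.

Fx=0.1060 Fy=5.7500 x'=-8.9788 y'=-9.8500

F_att = 1/4·(g−p) = 1/4·(1,23) = (0.2500,5.7500)
o1: d²=586 > ρ²=27 → inactive
o2: d²=25 ≤ ρ²=27; F_rep = 18·(-5,0)/25² = (-0.1440,0.0000)
F = F_att + ΣF_rep = (0.1060,5.7500)
p' = p + 1/5·F = (-8.9788,-9.8500)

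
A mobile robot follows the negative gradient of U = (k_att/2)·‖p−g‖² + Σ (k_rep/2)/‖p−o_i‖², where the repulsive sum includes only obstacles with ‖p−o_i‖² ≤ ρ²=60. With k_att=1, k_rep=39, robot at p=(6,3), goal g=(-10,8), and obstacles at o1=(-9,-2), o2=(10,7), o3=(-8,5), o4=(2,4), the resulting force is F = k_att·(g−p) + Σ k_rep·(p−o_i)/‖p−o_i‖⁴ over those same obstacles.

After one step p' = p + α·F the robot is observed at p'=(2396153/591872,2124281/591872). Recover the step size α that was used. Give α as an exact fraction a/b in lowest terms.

α = 1/8

F_att = 1·(g−p) = 1·(-16,5) = (-16.0000,5.0000)
o1: d²=250 > ρ²=60 → inactive
o2: d²=32 ≤ ρ²=60; F_rep = 39·(-4,-4)/32² = (-0.1523,-0.1523)
o3: d²=200 > ρ²=60 → inactive
o4: d²=17 ≤ ρ²=60; F_rep = 39·(4,-1)/17² = (0.5398,-0.1349)
F = F_att + ΣF_rep = (-15.6126,4.7127)
Δp = p'−p = (-1.9516,0.5891); α = Δx/Fx = (-1155079/591872) / (-1155079/73984) = 1/8
check: Δy/Fy = (348665/591872) / (348665/73984) = 1/8 ✓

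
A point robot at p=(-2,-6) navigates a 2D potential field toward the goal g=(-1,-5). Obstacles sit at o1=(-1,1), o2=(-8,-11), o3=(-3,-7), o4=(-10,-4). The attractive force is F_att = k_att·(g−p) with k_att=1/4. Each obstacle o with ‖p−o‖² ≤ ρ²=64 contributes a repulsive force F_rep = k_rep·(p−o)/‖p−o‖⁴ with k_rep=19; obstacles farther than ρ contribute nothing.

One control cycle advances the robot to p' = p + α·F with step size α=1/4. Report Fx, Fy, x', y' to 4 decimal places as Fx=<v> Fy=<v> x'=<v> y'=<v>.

F_att = 1/4·(g−p) = 1/4·(1,1) = (0.2500,0.2500)
o1: d²=50 ≤ ρ²=64; F_rep = 19·(-1,-7)/50² = (-0.0076,-0.0532)
o2: d²=61 ≤ ρ²=64; F_rep = 19·(6,5)/61² = (0.0306,0.0255)
o3: d²=2 ≤ ρ²=64; F_rep = 19·(1,1)/2² = (4.7500,4.7500)
o4: d²=68 > ρ²=64 → inactive
F = F_att + ΣF_rep = (5.0230,4.9723)
p' = p + 1/4·F = (-0.7442,-4.7569)

Fx=5.0230 Fy=4.9723 x'=-0.7442 y'=-4.7569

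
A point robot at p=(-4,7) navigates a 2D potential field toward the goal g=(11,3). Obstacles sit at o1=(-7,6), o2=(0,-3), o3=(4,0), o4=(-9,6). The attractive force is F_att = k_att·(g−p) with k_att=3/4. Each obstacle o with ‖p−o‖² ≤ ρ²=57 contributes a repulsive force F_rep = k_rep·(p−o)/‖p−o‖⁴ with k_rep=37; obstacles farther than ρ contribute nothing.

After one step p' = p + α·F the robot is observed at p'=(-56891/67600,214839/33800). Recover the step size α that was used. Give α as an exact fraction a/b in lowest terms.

α = 1/4

F_att = 3/4·(g−p) = 3/4·(15,-4) = (11.2500,-3.0000)
o1: d²=10 ≤ ρ²=57; F_rep = 37·(3,1)/10² = (1.1100,0.3700)
o2: d²=116 > ρ²=57 → inactive
o3: d²=113 > ρ²=57 → inactive
o4: d²=26 ≤ ρ²=57; F_rep = 37·(5,1)/26² = (0.2737,0.0547)
F = F_att + ΣF_rep = (12.6337,-2.5753)
Δp = p'−p = (3.1584,-0.6438); α = Δx/Fx = (213509/67600) / (213509/16900) = 1/4
check: Δy/Fy = (-21761/33800) / (-21761/8450) = 1/4 ✓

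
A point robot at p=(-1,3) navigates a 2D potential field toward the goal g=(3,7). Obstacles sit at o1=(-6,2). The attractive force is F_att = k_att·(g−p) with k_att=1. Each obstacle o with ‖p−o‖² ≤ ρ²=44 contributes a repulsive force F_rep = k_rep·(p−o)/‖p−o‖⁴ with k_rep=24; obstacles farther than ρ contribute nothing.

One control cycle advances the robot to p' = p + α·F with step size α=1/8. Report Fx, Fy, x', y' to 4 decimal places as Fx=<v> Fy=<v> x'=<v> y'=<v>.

Fx=4.1775 Fy=4.0355 x'=-0.4778 y'=3.5044

F_att = 1·(g−p) = 1·(4,4) = (4.0000,4.0000)
o1: d²=26 ≤ ρ²=44; F_rep = 24·(5,1)/26² = (0.1775,0.0355)
F = F_att + ΣF_rep = (4.1775,4.0355)
p' = p + 1/8·F = (-0.4778,3.5044)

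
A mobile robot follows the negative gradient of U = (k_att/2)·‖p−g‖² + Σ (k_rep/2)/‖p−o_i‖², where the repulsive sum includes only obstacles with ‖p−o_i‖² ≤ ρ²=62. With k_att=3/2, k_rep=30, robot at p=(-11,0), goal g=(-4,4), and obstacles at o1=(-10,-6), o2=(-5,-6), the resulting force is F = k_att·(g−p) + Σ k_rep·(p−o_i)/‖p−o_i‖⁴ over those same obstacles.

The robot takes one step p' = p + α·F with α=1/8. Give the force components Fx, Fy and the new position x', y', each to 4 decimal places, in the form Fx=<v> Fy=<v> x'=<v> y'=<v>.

F_att = 3/2·(g−p) = 3/2·(7,4) = (10.5000,6.0000)
o1: d²=37 ≤ ρ²=62; F_rep = 30·(-1,6)/37² = (-0.0219,0.1315)
o2: d²=72 > ρ²=62 → inactive
F = F_att + ΣF_rep = (10.4781,6.1315)
p' = p + 1/8·F = (-9.6902,0.7664)

Fx=10.4781 Fy=6.1315 x'=-9.6902 y'=0.7664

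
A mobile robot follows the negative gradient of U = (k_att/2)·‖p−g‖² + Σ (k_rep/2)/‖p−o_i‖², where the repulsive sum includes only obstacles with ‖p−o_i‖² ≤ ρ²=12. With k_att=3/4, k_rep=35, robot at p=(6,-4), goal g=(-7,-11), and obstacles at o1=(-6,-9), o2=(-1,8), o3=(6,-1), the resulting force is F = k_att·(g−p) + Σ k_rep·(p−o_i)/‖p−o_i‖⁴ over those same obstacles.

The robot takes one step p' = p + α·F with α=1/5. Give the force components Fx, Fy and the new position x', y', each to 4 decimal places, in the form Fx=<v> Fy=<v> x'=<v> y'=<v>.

F_att = 3/4·(g−p) = 3/4·(-13,-7) = (-9.7500,-5.2500)
o1: d²=169 > ρ²=12 → inactive
o2: d²=193 > ρ²=12 → inactive
o3: d²=9 ≤ ρ²=12; F_rep = 35·(0,-3)/9² = (0.0000,-1.2963)
F = F_att + ΣF_rep = (-9.7500,-6.5463)
p' = p + 1/5·F = (4.0500,-5.3093)

Fx=-9.7500 Fy=-6.5463 x'=4.0500 y'=-5.3093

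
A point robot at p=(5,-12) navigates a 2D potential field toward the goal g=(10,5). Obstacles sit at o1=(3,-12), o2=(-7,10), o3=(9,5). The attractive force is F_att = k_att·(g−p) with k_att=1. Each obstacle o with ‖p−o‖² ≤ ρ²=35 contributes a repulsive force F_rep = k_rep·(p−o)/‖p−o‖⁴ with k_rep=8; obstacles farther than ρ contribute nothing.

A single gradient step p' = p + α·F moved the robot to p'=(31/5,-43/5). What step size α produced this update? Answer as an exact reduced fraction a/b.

F_att = 1·(g−p) = 1·(5,17) = (5.0000,17.0000)
o1: d²=4 ≤ ρ²=35; F_rep = 8·(2,0)/4² = (1.0000,0.0000)
o2: d²=628 > ρ²=35 → inactive
o3: d²=305 > ρ²=35 → inactive
F = F_att + ΣF_rep = (6.0000,17.0000)
Δp = p'−p = (1.2000,3.4000); α = Δx/Fx = (6/5) / (6) = 1/5
check: Δy/Fy = (17/5) / (17) = 1/5 ✓

α = 1/5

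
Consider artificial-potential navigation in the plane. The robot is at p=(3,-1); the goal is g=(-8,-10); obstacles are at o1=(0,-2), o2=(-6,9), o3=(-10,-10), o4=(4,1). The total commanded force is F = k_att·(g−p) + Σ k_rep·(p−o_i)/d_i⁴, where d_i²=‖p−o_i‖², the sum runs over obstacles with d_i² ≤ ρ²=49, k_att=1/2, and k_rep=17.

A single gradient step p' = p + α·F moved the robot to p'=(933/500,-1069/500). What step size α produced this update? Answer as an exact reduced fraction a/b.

F_att = 1/2·(g−p) = 1/2·(-11,-9) = (-5.5000,-4.5000)
o1: d²=10 ≤ ρ²=49; F_rep = 17·(3,1)/10² = (0.5100,0.1700)
o2: d²=181 > ρ²=49 → inactive
o3: d²=250 > ρ²=49 → inactive
o4: d²=5 ≤ ρ²=49; F_rep = 17·(-1,-2)/5² = (-0.6800,-1.3600)
F = F_att + ΣF_rep = (-5.6700,-5.6900)
Δp = p'−p = (-1.1340,-1.1380); α = Δx/Fx = (-567/500) / (-567/100) = 1/5
check: Δy/Fy = (-569/500) / (-569/100) = 1/5 ✓

α = 1/5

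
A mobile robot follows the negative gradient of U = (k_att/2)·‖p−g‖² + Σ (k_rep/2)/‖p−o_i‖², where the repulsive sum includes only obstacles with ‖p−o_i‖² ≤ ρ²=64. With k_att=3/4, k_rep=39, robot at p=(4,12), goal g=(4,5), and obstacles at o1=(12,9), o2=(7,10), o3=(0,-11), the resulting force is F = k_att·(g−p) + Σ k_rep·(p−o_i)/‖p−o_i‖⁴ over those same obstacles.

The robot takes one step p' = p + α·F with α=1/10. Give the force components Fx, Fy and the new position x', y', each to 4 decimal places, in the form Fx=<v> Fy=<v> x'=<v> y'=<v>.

Fx=-0.6923 Fy=-4.7885 x'=3.9308 y'=11.5212

F_att = 3/4·(g−p) = 3/4·(0,-7) = (0.0000,-5.2500)
o1: d²=73 > ρ²=64 → inactive
o2: d²=13 ≤ ρ²=64; F_rep = 39·(-3,2)/13² = (-0.6923,0.4615)
o3: d²=545 > ρ²=64 → inactive
F = F_att + ΣF_rep = (-0.6923,-4.7885)
p' = p + 1/10·F = (3.9308,11.5212)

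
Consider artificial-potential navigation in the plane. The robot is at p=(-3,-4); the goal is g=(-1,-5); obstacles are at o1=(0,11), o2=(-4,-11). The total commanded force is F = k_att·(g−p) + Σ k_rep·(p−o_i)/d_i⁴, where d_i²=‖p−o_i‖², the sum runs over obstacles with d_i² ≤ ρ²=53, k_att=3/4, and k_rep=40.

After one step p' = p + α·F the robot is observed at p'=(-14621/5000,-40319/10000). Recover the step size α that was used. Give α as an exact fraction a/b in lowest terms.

α = 1/20

F_att = 3/4·(g−p) = 3/4·(2,-1) = (1.5000,-0.7500)
o1: d²=234 > ρ²=53 → inactive
o2: d²=50 ≤ ρ²=53; F_rep = 40·(1,7)/50² = (0.0160,0.1120)
F = F_att + ΣF_rep = (1.5160,-0.6380)
Δp = p'−p = (0.0758,-0.0319); α = Δx/Fx = (379/5000) / (379/250) = 1/20
check: Δy/Fy = (-319/10000) / (-319/500) = 1/20 ✓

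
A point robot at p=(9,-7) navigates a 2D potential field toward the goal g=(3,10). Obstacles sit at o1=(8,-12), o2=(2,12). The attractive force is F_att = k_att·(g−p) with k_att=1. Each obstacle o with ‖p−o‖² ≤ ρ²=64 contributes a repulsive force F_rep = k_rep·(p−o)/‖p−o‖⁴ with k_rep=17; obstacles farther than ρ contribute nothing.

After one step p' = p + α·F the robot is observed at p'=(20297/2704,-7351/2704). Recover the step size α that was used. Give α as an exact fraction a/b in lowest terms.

α = 1/4

F_att = 1·(g−p) = 1·(-6,17) = (-6.0000,17.0000)
o1: d²=26 ≤ ρ²=64; F_rep = 17·(1,5)/26² = (0.0251,0.1257)
o2: d²=410 > ρ²=64 → inactive
F = F_att + ΣF_rep = (-5.9749,17.1257)
Δp = p'−p = (-1.4937,4.2814); α = Δx/Fx = (-4039/2704) / (-4039/676) = 1/4
check: Δy/Fy = (11577/2704) / (11577/676) = 1/4 ✓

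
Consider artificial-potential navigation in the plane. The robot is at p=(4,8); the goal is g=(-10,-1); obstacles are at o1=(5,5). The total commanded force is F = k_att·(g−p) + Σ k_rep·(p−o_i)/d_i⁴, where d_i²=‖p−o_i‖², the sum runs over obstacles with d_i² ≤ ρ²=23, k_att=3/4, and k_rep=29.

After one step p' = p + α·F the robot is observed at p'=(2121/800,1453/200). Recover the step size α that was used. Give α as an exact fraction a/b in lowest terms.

F_att = 3/4·(g−p) = 3/4·(-14,-9) = (-10.5000,-6.7500)
o1: d²=10 ≤ ρ²=23; F_rep = 29·(-1,3)/10² = (-0.2900,0.8700)
F = F_att + ΣF_rep = (-10.7900,-5.8800)
Δp = p'−p = (-1.3487,-0.7350); α = Δx/Fx = (-1079/800) / (-1079/100) = 1/8
check: Δy/Fy = (-147/200) / (-147/25) = 1/8 ✓

α = 1/8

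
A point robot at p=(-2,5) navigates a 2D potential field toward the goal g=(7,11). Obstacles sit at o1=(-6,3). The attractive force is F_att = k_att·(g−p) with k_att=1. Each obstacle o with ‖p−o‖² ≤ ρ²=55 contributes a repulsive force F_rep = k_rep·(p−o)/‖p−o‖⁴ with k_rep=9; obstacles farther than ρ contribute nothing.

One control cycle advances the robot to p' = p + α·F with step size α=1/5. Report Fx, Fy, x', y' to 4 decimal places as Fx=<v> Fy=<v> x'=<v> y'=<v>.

F_att = 1·(g−p) = 1·(9,6) = (9.0000,6.0000)
o1: d²=20 ≤ ρ²=55; F_rep = 9·(4,2)/20² = (0.0900,0.0450)
F = F_att + ΣF_rep = (9.0900,6.0450)
p' = p + 1/5·F = (-0.1820,6.2090)

Fx=9.0900 Fy=6.0450 x'=-0.1820 y'=6.2090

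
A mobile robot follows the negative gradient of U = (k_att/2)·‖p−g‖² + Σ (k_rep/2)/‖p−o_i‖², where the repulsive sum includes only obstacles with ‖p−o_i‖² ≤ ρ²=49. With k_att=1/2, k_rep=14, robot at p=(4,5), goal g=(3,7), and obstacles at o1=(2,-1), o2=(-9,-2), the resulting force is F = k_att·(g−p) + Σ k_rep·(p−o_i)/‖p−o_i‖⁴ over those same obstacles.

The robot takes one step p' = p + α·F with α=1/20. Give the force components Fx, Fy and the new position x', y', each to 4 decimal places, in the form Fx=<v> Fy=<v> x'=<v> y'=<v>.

F_att = 1/2·(g−p) = 1/2·(-1,2) = (-0.5000,1.0000)
o1: d²=40 ≤ ρ²=49; F_rep = 14·(2,6)/40² = (0.0175,0.0525)
o2: d²=218 > ρ²=49 → inactive
F = F_att + ΣF_rep = (-0.4825,1.0525)
p' = p + 1/20·F = (3.9759,5.0526)

Fx=-0.4825 Fy=1.0525 x'=3.9759 y'=5.0526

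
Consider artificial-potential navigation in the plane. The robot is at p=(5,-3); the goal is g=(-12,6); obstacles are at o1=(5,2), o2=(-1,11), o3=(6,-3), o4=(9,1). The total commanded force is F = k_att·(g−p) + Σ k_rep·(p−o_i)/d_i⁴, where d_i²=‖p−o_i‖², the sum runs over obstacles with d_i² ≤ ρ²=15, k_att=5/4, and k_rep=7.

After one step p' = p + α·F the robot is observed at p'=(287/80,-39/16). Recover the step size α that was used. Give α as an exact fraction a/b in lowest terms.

F_att = 5/4·(g−p) = 5/4·(-17,9) = (-21.2500,11.2500)
o1: d²=25 > ρ²=15 → inactive
o2: d²=232 > ρ²=15 → inactive
o3: d²=1 ≤ ρ²=15; F_rep = 7·(-1,0)/1² = (-7.0000,0.0000)
o4: d²=32 > ρ²=15 → inactive
F = F_att + ΣF_rep = (-28.2500,11.2500)
Δp = p'−p = (-1.4125,0.5625); α = Δx/Fx = (-113/80) / (-113/4) = 1/20
check: Δy/Fy = (9/16) / (45/4) = 1/20 ✓

α = 1/20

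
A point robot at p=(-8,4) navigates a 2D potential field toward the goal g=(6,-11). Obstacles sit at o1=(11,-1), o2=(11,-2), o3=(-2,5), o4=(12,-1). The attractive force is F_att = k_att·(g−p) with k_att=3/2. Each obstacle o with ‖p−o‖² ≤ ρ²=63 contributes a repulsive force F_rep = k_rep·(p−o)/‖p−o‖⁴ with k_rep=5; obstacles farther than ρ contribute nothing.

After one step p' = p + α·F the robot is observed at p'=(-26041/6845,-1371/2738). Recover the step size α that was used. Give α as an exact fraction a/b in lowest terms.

α = 1/5

F_att = 3/2·(g−p) = 3/2·(14,-15) = (21.0000,-22.5000)
o1: d²=386 > ρ²=63 → inactive
o2: d²=397 > ρ²=63 → inactive
o3: d²=37 ≤ ρ²=63; F_rep = 5·(-6,-1)/37² = (-0.0219,-0.0037)
o4: d²=425 > ρ²=63 → inactive
F = F_att + ΣF_rep = (20.9781,-22.5037)
Δp = p'−p = (4.1956,-4.5007); α = Δx/Fx = (28719/6845) / (28719/1369) = 1/5
check: Δy/Fy = (-12323/2738) / (-61615/2738) = 1/5 ✓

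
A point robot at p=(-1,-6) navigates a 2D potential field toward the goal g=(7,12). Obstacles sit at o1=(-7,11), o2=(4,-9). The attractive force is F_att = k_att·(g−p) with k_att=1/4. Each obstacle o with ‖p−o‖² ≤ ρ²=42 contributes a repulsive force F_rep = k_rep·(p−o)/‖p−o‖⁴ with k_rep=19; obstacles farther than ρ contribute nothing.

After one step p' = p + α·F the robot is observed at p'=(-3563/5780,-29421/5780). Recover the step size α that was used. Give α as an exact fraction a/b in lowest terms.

α = 1/5

F_att = 1/4·(g−p) = 1/4·(8,18) = (2.0000,4.5000)
o1: d²=325 > ρ²=42 → inactive
o2: d²=34 ≤ ρ²=42; F_rep = 19·(-5,3)/34² = (-0.0822,0.0493)
F = F_att + ΣF_rep = (1.9178,4.5493)
Δp = p'−p = (0.3836,0.9099); α = Δx/Fx = (2217/5780) / (2217/1156) = 1/5
check: Δy/Fy = (5259/5780) / (5259/1156) = 1/5 ✓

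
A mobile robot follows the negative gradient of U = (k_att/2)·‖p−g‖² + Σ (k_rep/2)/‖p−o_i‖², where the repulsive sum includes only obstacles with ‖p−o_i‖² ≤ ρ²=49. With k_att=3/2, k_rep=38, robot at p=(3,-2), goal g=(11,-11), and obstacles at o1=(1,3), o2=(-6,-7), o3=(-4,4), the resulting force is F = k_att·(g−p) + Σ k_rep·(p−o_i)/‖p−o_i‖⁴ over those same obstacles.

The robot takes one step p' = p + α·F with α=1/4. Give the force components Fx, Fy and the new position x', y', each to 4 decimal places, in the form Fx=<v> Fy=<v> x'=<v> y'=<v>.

F_att = 3/2·(g−p) = 3/2·(8,-9) = (12.0000,-13.5000)
o1: d²=29 ≤ ρ²=49; F_rep = 38·(2,-5)/29² = (0.0904,-0.2259)
o2: d²=106 > ρ²=49 → inactive
o3: d²=85 > ρ²=49 → inactive
F = F_att + ΣF_rep = (12.0904,-13.7259)
p' = p + 1/4·F = (6.0226,-5.4315)

Fx=12.0904 Fy=-13.7259 x'=6.0226 y'=-5.4315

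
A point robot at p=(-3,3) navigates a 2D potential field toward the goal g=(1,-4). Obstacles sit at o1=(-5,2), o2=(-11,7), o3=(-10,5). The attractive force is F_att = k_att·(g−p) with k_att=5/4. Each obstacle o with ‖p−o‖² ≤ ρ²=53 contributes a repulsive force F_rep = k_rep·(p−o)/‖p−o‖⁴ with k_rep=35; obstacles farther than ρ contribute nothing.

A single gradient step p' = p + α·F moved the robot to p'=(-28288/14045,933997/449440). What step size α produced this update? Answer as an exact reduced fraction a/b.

α = 1/8

F_att = 5/4·(g−p) = 5/4·(4,-7) = (5.0000,-8.7500)
o1: d²=5 ≤ ρ²=53; F_rep = 35·(2,1)/5² = (2.8000,1.4000)
o2: d²=80 > ρ²=53 → inactive
o3: d²=53 ≤ ρ²=53; F_rep = 35·(7,-2)/53² = (0.0872,-0.0249)
F = F_att + ΣF_rep = (7.8872,-7.3749)
Δp = p'−p = (0.9859,-0.9219); α = Δx/Fx = (13847/14045) / (110776/14045) = 1/8
check: Δy/Fy = (-414323/449440) / (-414323/56180) = 1/8 ✓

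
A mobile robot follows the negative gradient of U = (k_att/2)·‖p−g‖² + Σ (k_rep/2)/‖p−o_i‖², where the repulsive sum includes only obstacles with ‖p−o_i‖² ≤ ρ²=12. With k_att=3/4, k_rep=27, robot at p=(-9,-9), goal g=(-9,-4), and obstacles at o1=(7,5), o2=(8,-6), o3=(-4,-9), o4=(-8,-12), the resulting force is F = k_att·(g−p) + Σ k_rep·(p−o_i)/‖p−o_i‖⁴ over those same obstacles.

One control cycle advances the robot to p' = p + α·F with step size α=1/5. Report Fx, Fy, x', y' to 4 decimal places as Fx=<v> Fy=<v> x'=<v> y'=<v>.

F_att = 3/4·(g−p) = 3/4·(0,5) = (0.0000,3.7500)
o1: d²=452 > ρ²=12 → inactive
o2: d²=298 > ρ²=12 → inactive
o3: d²=25 > ρ²=12 → inactive
o4: d²=10 ≤ ρ²=12; F_rep = 27·(-1,3)/10² = (-0.2700,0.8100)
F = F_att + ΣF_rep = (-0.2700,4.5600)
p' = p + 1/5·F = (-9.0540,-8.0880)

Fx=-0.2700 Fy=4.5600 x'=-9.0540 y'=-8.0880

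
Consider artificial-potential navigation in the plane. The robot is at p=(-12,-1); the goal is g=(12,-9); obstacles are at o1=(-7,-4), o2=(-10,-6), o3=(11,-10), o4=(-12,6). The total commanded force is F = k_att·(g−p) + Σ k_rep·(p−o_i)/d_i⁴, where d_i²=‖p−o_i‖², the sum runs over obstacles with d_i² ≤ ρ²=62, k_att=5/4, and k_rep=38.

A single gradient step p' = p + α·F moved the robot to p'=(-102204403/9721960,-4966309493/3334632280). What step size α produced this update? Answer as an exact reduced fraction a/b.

F_att = 5/4·(g−p) = 5/4·(24,-8) = (30.0000,-10.0000)
o1: d²=34 ≤ ρ²=62; F_rep = 38·(-5,3)/34² = (-0.1644,0.0986)
o2: d²=29 ≤ ρ²=62; F_rep = 38·(-2,5)/29² = (-0.0904,0.2259)
o3: d²=610 > ρ²=62 → inactive
o4: d²=49 ≤ ρ²=62; F_rep = 38·(0,-7)/49² = (0.0000,-0.1108)
F = F_att + ΣF_rep = (29.7453,-9.7862)
Δp = p'−p = (1.4873,-0.4893); α = Δx/Fx = (14459117/9721960) / (14459117/486098) = 1/20
check: Δy/Fy = (-1631677213/3334632280) / (-1631677213/166731614) = 1/20 ✓

α = 1/20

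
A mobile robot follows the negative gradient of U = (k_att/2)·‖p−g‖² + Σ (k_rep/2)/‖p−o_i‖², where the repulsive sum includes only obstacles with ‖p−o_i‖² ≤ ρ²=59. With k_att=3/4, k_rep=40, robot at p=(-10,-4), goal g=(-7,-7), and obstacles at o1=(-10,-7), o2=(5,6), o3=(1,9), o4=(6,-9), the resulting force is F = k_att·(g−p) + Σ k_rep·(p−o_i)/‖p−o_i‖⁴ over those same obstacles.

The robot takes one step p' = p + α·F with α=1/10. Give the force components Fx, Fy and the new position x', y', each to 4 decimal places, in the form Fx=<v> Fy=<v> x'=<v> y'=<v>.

Fx=2.2500 Fy=-0.7685 x'=-9.7750 y'=-4.0769

F_att = 3/4·(g−p) = 3/4·(3,-3) = (2.2500,-2.2500)
o1: d²=9 ≤ ρ²=59; F_rep = 40·(0,3)/9² = (0.0000,1.4815)
o2: d²=325 > ρ²=59 → inactive
o3: d²=290 > ρ²=59 → inactive
o4: d²=281 > ρ²=59 → inactive
F = F_att + ΣF_rep = (2.2500,-0.7685)
p' = p + 1/10·F = (-9.7750,-4.0769)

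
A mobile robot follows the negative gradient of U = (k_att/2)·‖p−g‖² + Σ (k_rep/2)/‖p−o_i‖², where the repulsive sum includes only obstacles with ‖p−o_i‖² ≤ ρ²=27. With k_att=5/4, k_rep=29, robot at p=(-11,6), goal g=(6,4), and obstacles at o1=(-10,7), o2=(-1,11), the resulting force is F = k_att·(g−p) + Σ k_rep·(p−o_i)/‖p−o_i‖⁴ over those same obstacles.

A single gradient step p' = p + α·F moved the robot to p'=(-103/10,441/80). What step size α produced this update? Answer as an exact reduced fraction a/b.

α = 1/20

F_att = 5/4·(g−p) = 5/4·(17,-2) = (21.2500,-2.5000)
o1: d²=2 ≤ ρ²=27; F_rep = 29·(-1,-1)/2² = (-7.2500,-7.2500)
o2: d²=125 > ρ²=27 → inactive
F = F_att + ΣF_rep = (14.0000,-9.7500)
Δp = p'−p = (0.7000,-0.4875); α = Δx/Fx = (7/10) / (14) = 1/20
check: Δy/Fy = (-39/80) / (-39/4) = 1/20 ✓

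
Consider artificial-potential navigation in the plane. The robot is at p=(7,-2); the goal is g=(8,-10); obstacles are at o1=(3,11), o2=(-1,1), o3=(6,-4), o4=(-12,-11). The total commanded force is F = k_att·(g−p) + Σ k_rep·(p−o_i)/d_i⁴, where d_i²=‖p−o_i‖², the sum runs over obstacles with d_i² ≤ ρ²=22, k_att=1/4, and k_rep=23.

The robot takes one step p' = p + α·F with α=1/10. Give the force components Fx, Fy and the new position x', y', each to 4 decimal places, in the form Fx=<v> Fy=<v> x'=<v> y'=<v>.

Fx=1.1700 Fy=-0.1600 x'=7.1170 y'=-2.0160

F_att = 1/4·(g−p) = 1/4·(1,-8) = (0.2500,-2.0000)
o1: d²=185 > ρ²=22 → inactive
o2: d²=73 > ρ²=22 → inactive
o3: d²=5 ≤ ρ²=22; F_rep = 23·(1,2)/5² = (0.9200,1.8400)
o4: d²=442 > ρ²=22 → inactive
F = F_att + ΣF_rep = (1.1700,-0.1600)
p' = p + 1/10·F = (7.1170,-2.0160)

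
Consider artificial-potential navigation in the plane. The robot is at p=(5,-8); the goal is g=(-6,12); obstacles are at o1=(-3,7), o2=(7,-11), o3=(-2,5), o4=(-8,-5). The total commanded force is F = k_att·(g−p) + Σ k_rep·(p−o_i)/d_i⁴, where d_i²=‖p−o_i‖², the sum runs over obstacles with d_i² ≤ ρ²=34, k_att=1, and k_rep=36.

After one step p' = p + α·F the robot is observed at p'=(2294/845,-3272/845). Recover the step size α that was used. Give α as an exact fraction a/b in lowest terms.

α = 1/5

F_att = 1·(g−p) = 1·(-11,20) = (-11.0000,20.0000)
o1: d²=289 > ρ²=34 → inactive
o2: d²=13 ≤ ρ²=34; F_rep = 36·(-2,3)/13² = (-0.4260,0.6391)
o3: d²=218 > ρ²=34 → inactive
o4: d²=178 > ρ²=34 → inactive
F = F_att + ΣF_rep = (-11.4260,20.6391)
Δp = p'−p = (-2.2852,4.1278); α = Δx/Fx = (-1931/845) / (-1931/169) = 1/5
check: Δy/Fy = (3488/845) / (3488/169) = 1/5 ✓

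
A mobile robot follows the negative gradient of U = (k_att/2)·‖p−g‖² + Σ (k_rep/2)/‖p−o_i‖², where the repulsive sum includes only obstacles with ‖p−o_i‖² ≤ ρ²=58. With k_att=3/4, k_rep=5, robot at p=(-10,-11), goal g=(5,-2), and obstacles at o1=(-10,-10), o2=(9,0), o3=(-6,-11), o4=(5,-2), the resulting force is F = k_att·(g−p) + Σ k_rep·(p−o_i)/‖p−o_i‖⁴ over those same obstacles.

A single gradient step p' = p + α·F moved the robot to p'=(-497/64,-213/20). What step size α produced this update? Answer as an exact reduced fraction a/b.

F_att = 3/4·(g−p) = 3/4·(15,9) = (11.2500,6.7500)
o1: d²=1 ≤ ρ²=58; F_rep = 5·(0,-1)/1² = (0.0000,-5.0000)
o2: d²=482 > ρ²=58 → inactive
o3: d²=16 ≤ ρ²=58; F_rep = 5·(-4,0)/16² = (-0.0781,0.0000)
o4: d²=306 > ρ²=58 → inactive
F = F_att + ΣF_rep = (11.1719,1.7500)
Δp = p'−p = (2.2344,0.3500); α = Δx/Fx = (143/64) / (715/64) = 1/5
check: Δy/Fy = (7/20) / (7/4) = 1/5 ✓

α = 1/5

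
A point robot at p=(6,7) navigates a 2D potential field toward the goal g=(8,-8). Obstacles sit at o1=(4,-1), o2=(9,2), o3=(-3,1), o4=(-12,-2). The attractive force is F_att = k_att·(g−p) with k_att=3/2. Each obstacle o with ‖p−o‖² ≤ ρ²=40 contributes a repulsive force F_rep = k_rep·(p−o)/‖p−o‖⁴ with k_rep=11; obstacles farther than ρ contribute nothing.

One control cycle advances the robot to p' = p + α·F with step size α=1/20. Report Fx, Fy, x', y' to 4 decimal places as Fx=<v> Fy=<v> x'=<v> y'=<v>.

F_att = 3/2·(g−p) = 3/2·(2,-15) = (3.0000,-22.5000)
o1: d²=68 > ρ²=40 → inactive
o2: d²=34 ≤ ρ²=40; F_rep = 11·(-3,5)/34² = (-0.0285,0.0476)
o3: d²=117 > ρ²=40 → inactive
o4: d²=405 > ρ²=40 → inactive
F = F_att + ΣF_rep = (2.9715,-22.4524)
p' = p + 1/20·F = (6.1486,5.8774)

Fx=2.9715 Fy=-22.4524 x'=6.1486 y'=5.8774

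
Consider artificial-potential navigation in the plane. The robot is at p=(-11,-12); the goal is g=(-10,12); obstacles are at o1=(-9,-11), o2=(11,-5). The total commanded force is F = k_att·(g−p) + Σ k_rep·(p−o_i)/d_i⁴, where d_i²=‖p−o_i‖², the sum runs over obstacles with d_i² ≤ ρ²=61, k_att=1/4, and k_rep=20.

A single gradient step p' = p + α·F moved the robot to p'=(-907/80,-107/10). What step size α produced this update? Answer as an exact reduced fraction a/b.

F_att = 1/4·(g−p) = 1/4·(1,24) = (0.2500,6.0000)
o1: d²=5 ≤ ρ²=61; F_rep = 20·(-2,-1)/5² = (-1.6000,-0.8000)
o2: d²=533 > ρ²=61 → inactive
F = F_att + ΣF_rep = (-1.3500,5.2000)
Δp = p'−p = (-0.3375,1.3000); α = Δx/Fx = (-27/80) / (-27/20) = 1/4
check: Δy/Fy = (13/10) / (26/5) = 1/4 ✓

α = 1/4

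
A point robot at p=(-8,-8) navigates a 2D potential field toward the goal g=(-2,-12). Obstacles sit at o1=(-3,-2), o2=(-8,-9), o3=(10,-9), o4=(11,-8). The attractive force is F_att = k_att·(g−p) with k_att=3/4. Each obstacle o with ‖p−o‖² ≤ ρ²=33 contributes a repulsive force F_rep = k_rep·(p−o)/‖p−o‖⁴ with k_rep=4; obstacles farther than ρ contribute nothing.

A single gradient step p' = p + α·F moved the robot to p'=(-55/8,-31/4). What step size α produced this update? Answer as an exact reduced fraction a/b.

F_att = 3/4·(g−p) = 3/4·(6,-4) = (4.5000,-3.0000)
o1: d²=61 > ρ²=33 → inactive
o2: d²=1 ≤ ρ²=33; F_rep = 4·(0,1)/1² = (0.0000,4.0000)
o3: d²=325 > ρ²=33 → inactive
o4: d²=361 > ρ²=33 → inactive
F = F_att + ΣF_rep = (4.5000,1.0000)
Δp = p'−p = (1.1250,0.2500); α = Δx/Fx = (9/8) / (9/2) = 1/4
check: Δy/Fy = (1/4) / (1) = 1/4 ✓

α = 1/4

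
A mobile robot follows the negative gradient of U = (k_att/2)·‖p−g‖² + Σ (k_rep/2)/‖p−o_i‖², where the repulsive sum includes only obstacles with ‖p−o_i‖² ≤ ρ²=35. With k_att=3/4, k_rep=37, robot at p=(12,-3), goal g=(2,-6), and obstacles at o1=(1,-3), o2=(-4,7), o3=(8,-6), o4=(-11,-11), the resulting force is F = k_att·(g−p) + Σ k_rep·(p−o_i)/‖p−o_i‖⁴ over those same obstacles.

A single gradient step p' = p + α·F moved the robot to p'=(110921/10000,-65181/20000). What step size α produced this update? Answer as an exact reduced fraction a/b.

F_att = 3/4·(g−p) = 3/4·(-10,-3) = (-7.5000,-2.2500)
o1: d²=121 > ρ²=35 → inactive
o2: d²=356 > ρ²=35 → inactive
o3: d²=25 ≤ ρ²=35; F_rep = 37·(4,3)/25² = (0.2368,0.1776)
o4: d²=593 > ρ²=35 → inactive
F = F_att + ΣF_rep = (-7.2632,-2.0724)
Δp = p'−p = (-0.9079,-0.2591); α = Δx/Fx = (-9079/10000) / (-9079/1250) = 1/8
check: Δy/Fy = (-5181/20000) / (-5181/2500) = 1/8 ✓

α = 1/8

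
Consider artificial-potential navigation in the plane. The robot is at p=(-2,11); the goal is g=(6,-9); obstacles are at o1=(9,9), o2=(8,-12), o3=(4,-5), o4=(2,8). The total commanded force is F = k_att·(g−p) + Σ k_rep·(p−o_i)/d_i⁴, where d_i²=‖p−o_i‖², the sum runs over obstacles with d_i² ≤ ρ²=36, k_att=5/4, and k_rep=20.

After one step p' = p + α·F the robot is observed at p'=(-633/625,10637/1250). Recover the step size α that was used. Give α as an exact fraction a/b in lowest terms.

F_att = 5/4·(g−p) = 5/4·(8,-20) = (10.0000,-25.0000)
o1: d²=125 > ρ²=36 → inactive
o2: d²=629 > ρ²=36 → inactive
o3: d²=292 > ρ²=36 → inactive
o4: d²=25 ≤ ρ²=36; F_rep = 20·(-4,3)/25² = (-0.1280,0.0960)
F = F_att + ΣF_rep = (9.8720,-24.9040)
Δp = p'−p = (0.9872,-2.4904); α = Δx/Fx = (617/625) / (1234/125) = 1/10
check: Δy/Fy = (-3113/1250) / (-3113/125) = 1/10 ✓

α = 1/10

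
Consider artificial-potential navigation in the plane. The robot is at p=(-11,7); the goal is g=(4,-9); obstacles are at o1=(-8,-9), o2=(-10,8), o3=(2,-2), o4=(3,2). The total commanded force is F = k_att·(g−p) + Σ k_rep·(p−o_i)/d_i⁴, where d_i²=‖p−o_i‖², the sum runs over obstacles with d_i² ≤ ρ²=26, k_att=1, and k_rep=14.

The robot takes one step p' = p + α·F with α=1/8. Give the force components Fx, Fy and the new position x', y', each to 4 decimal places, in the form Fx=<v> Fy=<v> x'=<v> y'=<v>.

Fx=11.5000 Fy=-19.5000 x'=-9.5625 y'=4.5625

F_att = 1·(g−p) = 1·(15,-16) = (15.0000,-16.0000)
o1: d²=265 > ρ²=26 → inactive
o2: d²=2 ≤ ρ²=26; F_rep = 14·(-1,-1)/2² = (-3.5000,-3.5000)
o3: d²=250 > ρ²=26 → inactive
o4: d²=221 > ρ²=26 → inactive
F = F_att + ΣF_rep = (11.5000,-19.5000)
p' = p + 1/8·F = (-9.5625,4.5625)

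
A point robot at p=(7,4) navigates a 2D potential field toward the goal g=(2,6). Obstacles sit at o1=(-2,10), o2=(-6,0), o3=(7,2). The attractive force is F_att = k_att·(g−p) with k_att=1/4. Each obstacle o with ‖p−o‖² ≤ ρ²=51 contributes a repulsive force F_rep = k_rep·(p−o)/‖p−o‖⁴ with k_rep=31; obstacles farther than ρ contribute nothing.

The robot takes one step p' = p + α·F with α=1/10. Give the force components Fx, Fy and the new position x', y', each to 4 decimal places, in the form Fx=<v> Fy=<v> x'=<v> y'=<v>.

Fx=-1.2500 Fy=4.3750 x'=6.8750 y'=4.4375

F_att = 1/4·(g−p) = 1/4·(-5,2) = (-1.2500,0.5000)
o1: d²=117 > ρ²=51 → inactive
o2: d²=185 > ρ²=51 → inactive
o3: d²=4 ≤ ρ²=51; F_rep = 31·(0,2)/4² = (0.0000,3.8750)
F = F_att + ΣF_rep = (-1.2500,4.3750)
p' = p + 1/10·F = (6.8750,4.4375)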